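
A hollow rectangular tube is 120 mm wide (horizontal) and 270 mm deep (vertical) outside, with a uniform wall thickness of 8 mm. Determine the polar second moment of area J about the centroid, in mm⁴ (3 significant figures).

J ≈ 6.99 × 10⁷ mm⁴

Decompose the section into non-overlapping parts with the origin at the bottom-left of its bounding rectangle.
Outer rectangle: 120 × 270, A = 32 400 mm², y = 135 mm, Ī = 196 830 000 mm⁴.
Inner void (subtracted): 104 × 254, A = 26 416 mm², y = 135 mm, Ī = 142 021 221 mm⁴.
By symmetry the centroid is at mid-height, ȳ = 135 mm.
All pieces are centred on the centroidal x-axis, so I = ΣĪ (holes subtracted) = 54 808 779 mm⁴.
Repeating about the centroidal y-axis gives I_y = 15 070 379 mm⁴.
Polar second moment: J = I_x + I_y = 69 879 157 mm⁴.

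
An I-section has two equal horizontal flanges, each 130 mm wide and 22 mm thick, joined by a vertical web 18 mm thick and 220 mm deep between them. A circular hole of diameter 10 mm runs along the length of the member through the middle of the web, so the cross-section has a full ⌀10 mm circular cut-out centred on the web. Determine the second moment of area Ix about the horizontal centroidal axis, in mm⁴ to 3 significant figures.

Ix ≈ 9.99 × 10⁷ mm⁴

Decompose the section into non-overlapping parts with the origin at the bottom-left of its bounding rectangle.
Bottom flange: 130 × 22, A = 2 860 mm², y = 11 mm, Ī = 115 353 mm⁴.
Web: 18 × 220, A = 3 960 mm², y = 132 mm, Ī = 15 972 000 mm⁴.
Top flange: 130 × 22, A = 2 860 mm², y = 253 mm, Ī = 115 353 mm⁴.
Hole (subtracted): ⌀10, A = 78.54 mm², y = 132 mm, Ī = 490.87 mm⁴.
By symmetry the centroid is at mid-height, ȳ = 132 mm.
Transfer each piece to the horizontal centroidal axis using Ī + A·d² with d = y − 132:
  bottom flange: d = -121 mm → contributes +41 988 613 mm⁴
  web: d = 0 mm → contributes +15 972 000 mm⁴
  top flange: d = 121 mm → contributes +41 988 613 mm⁴
  hole: d = 0 mm → contributes −490.87 mm⁴
Total I = 99 948 736 mm⁴.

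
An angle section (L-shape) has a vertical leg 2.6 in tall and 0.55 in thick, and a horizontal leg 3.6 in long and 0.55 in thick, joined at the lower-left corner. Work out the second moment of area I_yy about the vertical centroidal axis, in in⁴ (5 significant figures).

I_yy ≈ 3.8376 in⁴

Split into non-overlapping primitives; take the origin at the lower-left of the bounding box.
Vertical leg: 0.55 × 2.6, A = 1.43 in², x = 0.275 in, Ī = 0.03604792 in⁴.
Horizontal leg (remainder): 3.05 × 0.55, A = 1.6775 in², x = 2.075 in, Ī = 1.300412 in⁴.
Centroid: x̄ = ΣA·x / ΣA = 1.246681 in.
Transfer each piece to the vertical centroidal axis using Ī + A·d² with d = x − 1.246681:
  vertical leg: d = -0.9716814 in → contributes +1.386204 in⁴
  horizontal leg (remainder): d = 0.8283186 in → contributes +2.451364 in⁴
Total I = 3.837568 in⁴.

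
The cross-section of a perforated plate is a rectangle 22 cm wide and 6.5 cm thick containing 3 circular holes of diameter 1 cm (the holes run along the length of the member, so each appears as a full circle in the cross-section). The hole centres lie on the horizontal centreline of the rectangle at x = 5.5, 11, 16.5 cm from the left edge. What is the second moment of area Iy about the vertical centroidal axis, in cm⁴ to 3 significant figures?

Iy ≈ 5720 cm⁴

Split into non-overlapping primitives; take the origin at the lower-left of the bounding box.
Plate: 22 × 6.5, A = 143 cm², x = 11 cm, Ī = 5767.7 cm⁴.
Hole 1 (subtracted): ⌀1, A = 0.7854 cm², x = 5.5 cm, Ī = 0.049087 cm⁴.
Hole 2 (subtracted): ⌀1, A = 0.7854 cm², x = 11 cm, Ī = 0.049087 cm⁴.
Hole 3 (subtracted): ⌀1, A = 0.7854 cm², x = 16.5 cm, Ī = 0.049087 cm⁴.
By symmetry the centroid is at mid-width, x̄ = 11 cm.
Transfer each piece to the vertical centroidal axis using Ī + A·d² with d = x − 11:
  plate: d = 0 cm → contributes +5767.7 cm⁴
  hole 1: d = -5.5 cm → contributes −23.807 cm⁴
  hole 2: d = 0 cm → contributes −0.049087 cm⁴
  hole 3: d = 5.5 cm → contributes −23.807 cm⁴
Total I = 5 720 cm⁴.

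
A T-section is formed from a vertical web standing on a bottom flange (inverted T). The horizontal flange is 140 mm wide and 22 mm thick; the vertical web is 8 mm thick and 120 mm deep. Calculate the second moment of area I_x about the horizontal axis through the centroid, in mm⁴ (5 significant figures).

Split into non-overlapping primitives; take the origin at the lower-left of the bounding box.
Flange: 140 × 22, A = 3 080 mm², y = 11 mm, Ī = 124226.7 mm⁴.
Web: 8 × 120, A = 960 mm², y = 82 mm, Ī = 1 152 000 mm⁴.
Centroid: ȳ = ΣA·y / ΣA = 27.87129 mm.
Transfer each piece to the horizontal axis through the centroid using Ī + A·d² with d = y − 27.87129:
  flange: d = -16.87129 mm → contributes +1 000 919 mm⁴
  web: d = 54.12871 mm → contributes +3 964 721 mm⁴
Total I = 4 965 640 mm⁴.

I_x ≈ 4.9656 × 10⁶ mm⁴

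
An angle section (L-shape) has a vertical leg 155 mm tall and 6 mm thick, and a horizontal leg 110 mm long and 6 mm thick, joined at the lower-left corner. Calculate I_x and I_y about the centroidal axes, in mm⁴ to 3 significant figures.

Split into non-overlapping primitives; take the origin at the lower-left of the bounding box.
Vertical leg: 6 × 155, A = 930 mm², y = 77.5 mm, Ī = 1 861 938 mm⁴.
Horizontal leg (remainder): 104 × 6, A = 624 mm², y = 3 mm, Ī = 1 872 mm⁴.
Centroid: ȳ = ΣA·y / ΣA = 47.585 mm.
Transfer each piece to the centroidal x-axis using Ī + A·d² with d = y − 47.585:
  vertical leg: d = 29.915 mm → contributes +2 694 204 mm⁴
  horizontal leg (remainder): d = -44.585 mm → contributes +1 242 270 mm⁴
Total I = 3 936 474 mm⁴.
For the y-axis: x̄ = 25.085 mm.
Repeating about the centroidal y-axis gives I_y = 1 694 867 mm⁴.

I_x ≈ 3.94 × 10⁶ mm⁴, I_y ≈ 1.69 × 10⁶ mm⁴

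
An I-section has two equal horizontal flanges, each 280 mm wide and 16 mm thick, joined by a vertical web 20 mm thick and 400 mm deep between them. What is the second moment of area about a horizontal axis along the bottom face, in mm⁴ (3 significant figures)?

Break the section into simple shapes (no overlaps), measuring from the bottom-left corner of the bounding box.
Bottom flange: 280 × 16, A = 4 480 mm², y = 8 mm, Ī = 95 573 mm⁴.
Web: 20 × 400, A = 8 000 mm², y = 216 mm, Ī = 106 666 667 mm⁴.
Top flange: 280 × 16, A = 4 480 mm², y = 424 mm, Ī = 95 573 mm⁴.
Transfer each piece to the bottom edge using Ī + A·d² with d = y − 0:
  bottom flange: d = 8 mm → contributes +382 293 mm⁴
  web: d = 216 mm → contributes +479 914 667 mm⁴
  top flange: d = 424 mm → contributes +805 492 053 mm⁴
Total I = 1 285 789 013 mm⁴.

I_base ≈ 1.29 × 10⁹ mm⁴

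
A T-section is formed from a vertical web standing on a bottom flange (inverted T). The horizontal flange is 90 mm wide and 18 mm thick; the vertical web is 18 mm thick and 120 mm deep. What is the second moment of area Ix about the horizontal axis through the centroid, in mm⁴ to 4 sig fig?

Ix ≈ 7.043 × 10⁶ mm⁴

Decompose the section into non-overlapping parts with the origin at the bottom-left of its bounding rectangle.
Flange: 90 × 18, A = 1 620 mm², y = 9 mm, Ī = 43 740 mm⁴.
Web: 18 × 120, A = 2 160 mm², y = 78 mm, Ī = 2 592 000 mm⁴.
Centroid: ȳ = ΣA·y / ΣA = 48.4286 mm.
Transfer each piece to the horizontal axis through the centroid using Ī + A·d² with d = y − 48.4286:
  flange: d = -39.4286 mm → contributes +2 562 212 mm⁴
  web: d = 29.5714 mm → contributes +4 480 854 mm⁴
Total I = 7 043 066 mm⁴.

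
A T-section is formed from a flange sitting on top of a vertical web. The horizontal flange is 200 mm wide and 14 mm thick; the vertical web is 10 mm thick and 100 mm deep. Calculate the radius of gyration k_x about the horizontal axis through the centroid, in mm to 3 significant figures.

k_x ≈ 29.3 mm

Break the section into simple shapes (no overlaps), measuring from the bottom-left corner of the bounding box.
Flange: 200 × 14, A = 2 800 mm², y = 107 mm, Ī = 45 733 mm⁴.
Web: 10 × 100, A = 1 000 mm², y = 50 mm, Ī = 833 333 mm⁴.
Centroid: ȳ = ΣA·y / ΣA = 92 mm.
Transfer each piece to the horizontal axis through the centroid using Ī + A·d² with d = y − 92:
  flange: d = 15 mm → contributes +675 733 mm⁴
  web: d = -42 mm → contributes +2 597 333 mm⁴
Total I = 3 273 067 mm⁴.
Radius of gyration: k = √(I/A) = √(3 273 067 / 3 800) = 29.348 mm.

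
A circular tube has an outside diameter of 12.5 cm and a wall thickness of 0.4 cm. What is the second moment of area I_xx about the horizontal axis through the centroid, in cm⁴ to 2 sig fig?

Treat the section as a set of non-overlapping primitives; coordinates are from the bounding-box lower-left.
Outer circle: ⌀12.5, A = 122.7 cm², y = 6.25 cm, Ī = 1 198 cm⁴.
Bore (subtracted): ⌀11.7, A = 107.5 cm², y = 6.25 cm, Ī = 919.8 cm⁴.
By symmetry the centroid is at mid-height, ȳ = 6.25 cm.
All pieces are centred on the horizontal axis through the centroid, so I = ΣĪ (holes subtracted) = 278.6 cm⁴.

I_xx ≈ 280 cm⁴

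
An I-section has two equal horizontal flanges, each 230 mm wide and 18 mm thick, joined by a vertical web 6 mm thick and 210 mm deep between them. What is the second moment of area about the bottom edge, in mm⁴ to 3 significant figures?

Split into non-overlapping primitives; take the origin at the lower-left of the bounding box.
Bottom flange: 230 × 18, A = 4 140 mm², y = 9 mm, Ī = 111 780 mm⁴.
Web: 6 × 210, A = 1 260 mm², y = 123 mm, Ī = 4 630 500 mm⁴.
Top flange: 230 × 18, A = 4 140 mm², y = 237 mm, Ī = 111 780 mm⁴.
Transfer each piece to the bottom edge using Ī + A·d² with d = y − 0:
  bottom flange: d = 9 mm → contributes +447 120 mm⁴
  web: d = 123 mm → contributes +23 693 040 mm⁴
  top flange: d = 237 mm → contributes +232 651 440 mm⁴
Total I = 256 791 600 mm⁴.

I_base ≈ 2.57 × 10⁸ mm⁴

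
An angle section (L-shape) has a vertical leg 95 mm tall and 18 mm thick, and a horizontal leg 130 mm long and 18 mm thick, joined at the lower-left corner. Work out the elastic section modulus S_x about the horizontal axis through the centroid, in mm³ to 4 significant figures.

Treat the section as a set of non-overlapping primitives; coordinates are from the bounding-box lower-left.
Vertical leg: 18 × 95, A = 1 710 mm², y = 47.5 mm, Ī = 1 286 063 mm⁴.
Horizontal leg (remainder): 112 × 18, A = 2 016 mm², y = 9 mm, Ī = 54 432 mm⁴.
Centroid: ȳ = ΣA·y / ΣA = 26.6691 mm.
Transfer each piece to the horizontal axis through the centroid using Ī + A·d² with d = y − 26.6691:
  vertical leg: d = 20.8309 mm → contributes +2 028 078 mm⁴
  horizontal leg (remainder): d = -17.6691 mm → contributes +683 820 mm⁴
Total I = 2 711 898 mm⁴.
Extreme fibre distance c = 68.3309 mm; S = I/c = 39687.7 mm³.

S_x ≈ 3.969 × 10⁴ mm³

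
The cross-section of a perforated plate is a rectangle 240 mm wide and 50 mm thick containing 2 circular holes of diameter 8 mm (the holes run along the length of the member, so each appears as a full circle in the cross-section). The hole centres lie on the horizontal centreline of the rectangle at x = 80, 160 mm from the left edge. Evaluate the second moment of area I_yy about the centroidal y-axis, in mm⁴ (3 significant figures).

I_yy ≈ 5.74 × 10⁷ mm⁴

Break the section into simple shapes (no overlaps), measuring from the bottom-left corner of the bounding box.
Plate: 240 × 50, A = 12 000 mm², x = 120 mm, Ī = 57 600 000 mm⁴.
Hole 1 (subtracted): ⌀8, A = 50.265 mm², x = 80 mm, Ī = 201.06 mm⁴.
Hole 2 (subtracted): ⌀8, A = 50.265 mm², x = 160 mm, Ī = 201.06 mm⁴.
By symmetry the centroid is at mid-width, x̄ = 120 mm.
Transfer each piece to the centroidal y-axis using Ī + A·d² with d = x − 120:
  plate: d = 0 mm → contributes +57 600 000 mm⁴
  hole 1: d = -40 mm → contributes −80 626 mm⁴
  hole 2: d = 40 mm → contributes −80 626 mm⁴
Total I = 57 438 748 mm⁴.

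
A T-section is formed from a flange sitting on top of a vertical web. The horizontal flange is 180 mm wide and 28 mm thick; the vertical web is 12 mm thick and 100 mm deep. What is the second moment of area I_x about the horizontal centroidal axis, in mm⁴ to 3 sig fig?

Treat the section as a set of non-overlapping primitives; coordinates are from the bounding-box lower-left.
Flange: 180 × 28, A = 5 040 mm², y = 114 mm, Ī = 329 280 mm⁴.
Web: 12 × 100, A = 1 200 mm², y = 50 mm, Ī = 1 000 000 mm⁴.
Centroid: ȳ = ΣA·y / ΣA = 101.69 mm.
Transfer each piece to the horizontal centroidal axis using Ī + A·d² with d = y − 101.69:
  flange: d = 12.308 mm → contributes +1 092 736 mm⁴
  web: d = -51.692 mm → contributes +4 206 514 mm⁴
Total I = 5 299 249 mm⁴.

I_x ≈ 5.30 × 10⁶ mm⁴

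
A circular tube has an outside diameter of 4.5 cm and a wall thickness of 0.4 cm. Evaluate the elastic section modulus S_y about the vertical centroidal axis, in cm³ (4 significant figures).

Treat the section as a set of non-overlapping primitives; coordinates are from the bounding-box lower-left.
Outer circle: ⌀4.5, A = 15.9043 cm², x = 2.25 cm, Ī = 20.1289 cm⁴.
Bore (subtracted): ⌀3.7, A = 10.7521 cm², x = 2.25 cm, Ī = 9.19977 cm⁴.
By symmetry the centroid is at mid-width, x̄ = 2.25 cm.
All pieces are centred on the vertical centroidal axis, so I = ΣĪ (holes subtracted) = 10.9291 cm⁴.
Extreme fibre distance c = 2.25 cm; S = I/c = 4.85739 cm³.

S_y ≈ 4.857 cm³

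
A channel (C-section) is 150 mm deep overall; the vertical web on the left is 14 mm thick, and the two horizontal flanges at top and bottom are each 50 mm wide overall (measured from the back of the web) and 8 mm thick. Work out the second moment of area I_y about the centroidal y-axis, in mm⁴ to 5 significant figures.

I_y ≈ 3.7902 × 10⁵ mm⁴

Break the section into simple shapes (no overlaps), measuring from the bottom-left corner of the bounding box.
Web: 14 × 150, A = 2 100 mm², x = 7 mm, Ī = 34 300 mm⁴.
Top flange (beyond web): 36 × 8, A = 288 mm², x = 32 mm, Ī = 31 104 mm⁴.
Bottom flange (beyond web): 36 × 8, A = 288 mm², x = 32 mm, Ī = 31 104 mm⁴.
Centroid: x̄ = ΣA·x / ΣA = 12.38117 mm.
Transfer each piece to the centroidal y-axis using Ī + A·d² with d = x − 12.38117:
  web: d = -5.381166 mm → contributes +95109.59 mm⁴
  top flange (beyond web): d = 19.61883 mm → contributes +141954.8 mm⁴
  bottom flange (beyond web): d = 19.61883 mm → contributes +141954.8 mm⁴
Total I = 379019.2 mm⁴.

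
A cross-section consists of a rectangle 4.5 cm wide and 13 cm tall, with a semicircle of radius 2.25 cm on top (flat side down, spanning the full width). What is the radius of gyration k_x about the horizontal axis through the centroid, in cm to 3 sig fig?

Treat the section as a set of non-overlapping primitives; coordinates are from the bounding-box lower-left.
Rectangular body: 4.5 × 13, A = 58.5 cm², y = 6.5 cm, Ī = 823.88 cm⁴.
Semicircular cap: semicircle r = 2.25, A = 7.9522 cm², y = 13.955 cm, Ī = 2.813 cm⁴.
Centroid: ȳ = ΣA·y / ΣA = 7.3921 cm.
Transfer each piece to the horizontal axis through the centroid using Ī + A·d² with d = y − 7.3921:
  rectangular body: d = -0.89211 cm → contributes +870.43 cm⁴
  semicircular cap: d = 6.5628 cm → contributes +345.32 cm⁴
Total I = 1215.7 cm⁴.
Radius of gyration: k = √(I/A) = √(1215.7 / 66.452) = 4.2773 cm.

k_x ≈ 4.28 cm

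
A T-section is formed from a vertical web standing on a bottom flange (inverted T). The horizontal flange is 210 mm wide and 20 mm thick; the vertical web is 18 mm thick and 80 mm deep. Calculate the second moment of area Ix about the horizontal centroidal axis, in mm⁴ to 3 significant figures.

Ix ≈ 3.59 × 10⁶ mm⁴

Treat the section as a set of non-overlapping primitives; coordinates are from the bounding-box lower-left.
Flange: 210 × 20, A = 4 200 mm², y = 10 mm, Ī = 140 000 mm⁴.
Web: 18 × 80, A = 1 440 mm², y = 60 mm, Ī = 768 000 mm⁴.
Centroid: ȳ = ΣA·y / ΣA = 22.766 mm.
Transfer each piece to the horizontal centroidal axis using Ī + A·d² with d = y − 22.766:
  flange: d = -12.766 mm → contributes +824 473 mm⁴
  web: d = 37.234 mm → contributes +2 764 378 mm⁴
Total I = 3 588 851 mm⁴.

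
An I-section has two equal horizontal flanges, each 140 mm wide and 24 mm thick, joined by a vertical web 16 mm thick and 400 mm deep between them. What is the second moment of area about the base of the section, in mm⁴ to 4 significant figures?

I_base ≈ 1.046 × 10⁹ mm⁴

Treat the section as a set of non-overlapping primitives; coordinates are from the bounding-box lower-left.
Bottom flange: 140 × 24, A = 3 360 mm², y = 12 mm, Ī = 161 280 mm⁴.
Web: 16 × 400, A = 6 400 mm², y = 224 mm, Ī = 85 333 333 mm⁴.
Top flange: 140 × 24, A = 3 360 mm², y = 436 mm, Ī = 161 280 mm⁴.
Transfer each piece to a horizontal axis along the bottom face using Ī + A·d² with d = y − 0:
  bottom flange: d = 12 mm → contributes +645 120 mm⁴
  web: d = 224 mm → contributes +406 459 733 mm⁴
  top flange: d = 436 mm → contributes +638 883 840 mm⁴
Total I = 1 045 988 693 mm⁴.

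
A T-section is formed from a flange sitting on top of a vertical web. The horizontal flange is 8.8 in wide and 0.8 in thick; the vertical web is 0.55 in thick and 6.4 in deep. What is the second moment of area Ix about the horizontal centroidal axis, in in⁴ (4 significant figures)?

Decompose the section into non-overlapping parts with the origin at the bottom-left of its bounding rectangle.
Flange: 8.8 × 0.8, A = 7.04 in², y = 6.8 in, Ī = 0.375467 in⁴.
Web: 0.55 × 6.4, A = 3.52 in², y = 3.2 in, Ī = 12.0149 in⁴.
Centroid: ȳ = ΣA·y / ΣA = 5.6 in.
Transfer each piece to the horizontal centroidal axis using Ī + A·d² with d = y − 5.6:
  flange: d = 1.2 in → contributes +10.5131 in⁴
  web: d = -2.4 in → contributes +32.2901 in⁴
Total I = 42.8032 in⁴.

Ix ≈ 42.80 in⁴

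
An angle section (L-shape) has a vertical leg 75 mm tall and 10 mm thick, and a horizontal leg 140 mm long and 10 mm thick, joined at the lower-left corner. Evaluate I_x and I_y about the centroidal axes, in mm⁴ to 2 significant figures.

I_x ≈ 8.6 × 10⁵ mm⁴, I_y ≈ 4.2 × 10⁶ mm⁴

Break the section into simple shapes (no overlaps), measuring from the bottom-left corner of the bounding box.
Vertical leg: 10 × 75, A = 750 mm², y = 37.5 mm, Ī = 351 563 mm⁴.
Horizontal leg (remainder): 130 × 10, A = 1 300 mm², y = 5 mm, Ī = 10 833 mm⁴.
Centroid: ȳ = ΣA·y / ΣA = 16.89 mm.
Transfer each piece to the centroidal x-axis using Ī + A·d² with d = y − 16.89:
  vertical leg: d = 20.61 mm → contributes +670 134 mm⁴
  horizontal leg (remainder): d = -11.89 mm → contributes +194 625 mm⁴
Total I = 864 759 mm⁴.
For the y-axis: x̄ = 49.39 mm.
Repeating about the centroidal y-axis gives I_y = 4 167 571 mm⁴.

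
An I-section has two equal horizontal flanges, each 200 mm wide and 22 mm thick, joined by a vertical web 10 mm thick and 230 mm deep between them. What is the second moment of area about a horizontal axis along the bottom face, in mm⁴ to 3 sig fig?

Split into non-overlapping primitives; take the origin at the lower-left of the bounding box.
Bottom flange: 200 × 22, A = 4 400 mm², y = 11 mm, Ī = 177 467 mm⁴.
Web: 10 × 230, A = 2 300 mm², y = 137 mm, Ī = 10 139 167 mm⁴.
Top flange: 200 × 22, A = 4 400 mm², y = 263 mm, Ī = 177 467 mm⁴.
Transfer each piece to a horizontal axis along the bottom face using Ī + A·d² with d = y − 0:
  bottom flange: d = 11 mm → contributes +709 867 mm⁴
  web: d = 137 mm → contributes +53 307 867 mm⁴
  top flange: d = 263 mm → contributes +304 521 067 mm⁴
Total I = 358 538 800 mm⁴.

I_base ≈ 3.59 × 10⁸ mm⁴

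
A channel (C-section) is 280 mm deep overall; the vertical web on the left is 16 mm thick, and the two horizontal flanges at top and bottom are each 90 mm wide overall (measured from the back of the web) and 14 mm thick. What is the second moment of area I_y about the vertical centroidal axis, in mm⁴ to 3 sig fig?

Split into non-overlapping primitives; take the origin at the lower-left of the bounding box.
Web: 16 × 280, A = 4 480 mm², x = 8 mm, Ī = 95 573 mm⁴.
Top flange (beyond web): 74 × 14, A = 1 036 mm², x = 53 mm, Ī = 472 761 mm⁴.
Bottom flange (beyond web): 74 × 14, A = 1 036 mm², x = 53 mm, Ī = 472 761 mm⁴.
Centroid: x̄ = ΣA·x / ΣA = 22.231 mm.
Transfer each piece to the vertical centroidal axis using Ī + A·d² with d = x − 22.231:
  web: d = -14.231 mm → contributes +1 002 840 mm⁴
  top flange (beyond web): d = 30.769 mm → contributes +1 453 590 mm⁴
  bottom flange (beyond web): d = 30.769 mm → contributes +1 453 590 mm⁴
Total I = 3 910 019 mm⁴.

I_y ≈ 3.91 × 10⁶ mm⁴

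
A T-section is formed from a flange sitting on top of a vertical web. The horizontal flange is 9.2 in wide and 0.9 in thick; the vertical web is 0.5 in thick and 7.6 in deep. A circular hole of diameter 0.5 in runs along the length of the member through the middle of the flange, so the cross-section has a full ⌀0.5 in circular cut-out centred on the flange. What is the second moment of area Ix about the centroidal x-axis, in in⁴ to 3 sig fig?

Ix ≈ 65.5 in⁴

Treat the section as a set of non-overlapping primitives; coordinates are from the bounding-box lower-left.
Flange: 9.2 × 0.9, A = 8.28 in², y = 8.05 in, Ī = 0.5589 in⁴.
Web: 0.5 × 7.6, A = 3.8 in², y = 3.8 in, Ī = 18.291 in⁴.
Hole (subtracted): ⌀0.5, A = 0.19635 in², y = 8.05 in, Ī = 0.003068 in⁴.
Centroid: ȳ = ΣA·y / ΣA = 6.691 in.
Transfer each piece to the centroidal x-axis using Ī + A·d² with d = y − 6.691:
  flange: d = 1.359 in → contributes +15.851 in⁴
  web: d = -2.891 in → contributes +50.05 in⁴
  hole: d = 1.359 in → contributes −0.36571 in⁴
Total I = 65.536 in⁴.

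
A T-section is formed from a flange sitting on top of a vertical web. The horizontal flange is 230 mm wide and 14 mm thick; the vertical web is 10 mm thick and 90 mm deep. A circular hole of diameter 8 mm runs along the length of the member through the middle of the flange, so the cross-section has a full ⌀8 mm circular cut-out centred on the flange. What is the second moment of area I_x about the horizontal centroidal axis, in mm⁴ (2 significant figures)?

Split into non-overlapping primitives; take the origin at the lower-left of the bounding box.
Flange: 230 × 14, A = 3 220 mm², y = 97 mm, Ī = 52 593 mm⁴.
Web: 10 × 90, A = 900 mm², y = 45 mm, Ī = 607 500 mm⁴.
Hole (subtracted): ⌀8, A = 50.27 mm², y = 97 mm, Ī = 201.1 mm⁴.
Centroid: ȳ = ΣA·y / ΣA = 85.5 mm.
Transfer each piece to the horizontal centroidal axis using Ī + A·d² with d = y − 85.5:
  flange: d = 11.5 mm → contributes +478 403 mm⁴
  web: d = -40.5 mm → contributes +2 083 760 mm⁴
  hole: d = 11.5 mm → contributes −6 848 mm⁴
Total I = 2 555 315 mm⁴.

I_x ≈ 2.6 × 10⁶ mm⁴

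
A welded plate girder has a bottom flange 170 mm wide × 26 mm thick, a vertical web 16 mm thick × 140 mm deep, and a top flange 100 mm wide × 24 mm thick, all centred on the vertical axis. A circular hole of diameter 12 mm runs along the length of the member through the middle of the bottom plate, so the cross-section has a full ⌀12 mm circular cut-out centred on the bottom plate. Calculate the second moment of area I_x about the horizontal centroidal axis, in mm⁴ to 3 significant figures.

I_x ≈ 4.69 × 10⁷ mm⁴

Split into non-overlapping primitives; take the origin at the lower-left of the bounding box.
Bottom plate: 170 × 26, A = 4 420 mm², y = 13 mm, Ī = 248 993 mm⁴.
Web plate: 16 × 140, A = 2 240 mm², y = 96 mm, Ī = 3 658 667 mm⁴.
Top plate: 100 × 24, A = 2 400 mm², y = 178 mm, Ī = 115 200 mm⁴.
Hole (subtracted): ⌀12, A = 113.1 mm², y = 13 mm, Ī = 1017.9 mm⁴.
Centroid: ȳ = ΣA·y / ΣA = 78.042 mm.
Transfer each piece to the horizontal centroidal axis using Ī + A·d² with d = y − 78.042:
  bottom plate: d = -65.042 mm → contributes +18 947 349 mm⁴
  web plate: d = 17.958 mm → contributes +4 381 084 mm⁴
  top plate: d = 99.958 mm → contributes +24 095 283 mm⁴
  hole: d = -65.042 mm → contributes −479 465 mm⁴
Total I = 46 944 250 mm⁴.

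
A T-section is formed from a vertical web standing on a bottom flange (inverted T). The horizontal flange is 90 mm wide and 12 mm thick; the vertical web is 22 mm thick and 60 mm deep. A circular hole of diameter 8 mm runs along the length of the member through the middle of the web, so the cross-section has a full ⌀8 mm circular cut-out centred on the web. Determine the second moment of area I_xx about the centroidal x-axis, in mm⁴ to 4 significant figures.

I_xx ≈ 1.165 × 10⁶ mm⁴

Decompose the section into non-overlapping parts with the origin at the bottom-left of its bounding rectangle.
Flange: 90 × 12, A = 1 080 mm², y = 6 mm, Ī = 12 960 mm⁴.
Web: 22 × 60, A = 1 320 mm², y = 42 mm, Ī = 396 000 mm⁴.
Hole (subtracted): ⌀8, A = 50.2655 mm², y = 42 mm, Ī = 201.062 mm⁴.
Centroid: ȳ = ΣA·y / ΣA = 25.4534 mm.
Transfer each piece to the centroidal x-axis using Ī + A·d² with d = y − 25.4534:
  flange: d = -19.4534 mm → contributes +421 672 mm⁴
  web: d = 16.5466 mm → contributes +757 401 mm⁴
  hole: d = 16.5466 mm → contributes −13963.2 mm⁴
Total I = 1 165 109 mm⁴.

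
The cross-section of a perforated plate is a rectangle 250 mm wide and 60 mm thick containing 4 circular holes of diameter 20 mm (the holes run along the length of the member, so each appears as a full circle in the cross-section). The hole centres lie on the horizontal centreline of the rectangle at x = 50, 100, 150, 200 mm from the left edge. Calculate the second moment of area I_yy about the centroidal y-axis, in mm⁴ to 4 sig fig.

Split into non-overlapping primitives; take the origin at the lower-left of the bounding box.
Plate: 250 × 60, A = 15 000 mm², x = 125 mm, Ī = 78 125 000 mm⁴.
Hole 1 (subtracted): ⌀20, A = 314.159 mm², x = 50 mm, Ī = 7853.98 mm⁴.
Hole 2 (subtracted): ⌀20, A = 314.159 mm², x = 100 mm, Ī = 7853.98 mm⁴.
Hole 3 (subtracted): ⌀20, A = 314.159 mm², x = 150 mm, Ī = 7853.98 mm⁴.
Hole 4 (subtracted): ⌀20, A = 314.159 mm², x = 200 mm, Ī = 7853.98 mm⁴.
By symmetry the centroid is at mid-width, x̄ = 125 mm.
Transfer each piece to the centroidal y-axis using Ī + A·d² with d = x − 125:
  plate: d = 0 mm → contributes +78 125 000 mm⁴
  hole 1: d = -75 mm → contributes −1 775 000 mm⁴
  hole 2: d = -25 mm → contributes −204 204 mm⁴
  hole 3: d = 25 mm → contributes −204 204 mm⁴
  hole 4: d = 75 mm → contributes −1 775 000 mm⁴
Total I = 74 166 593 mm⁴.

I_yy ≈ 7.417 × 10⁷ mm⁴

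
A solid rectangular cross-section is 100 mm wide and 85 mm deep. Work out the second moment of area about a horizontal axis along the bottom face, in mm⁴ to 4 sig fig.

The section: 100 × 85, A = 8 500 mm², y = 42.5 mm, Ī = 5 117 708 mm⁴.
Transfer it to a horizontal axis along the bottom face using Ī + A·d² with d = y − 0:
  the section: d = 42.5 mm → contributes +20 470 833 mm⁴
Total I = 20 470 833 mm⁴.

I_base ≈ 2.047 × 10⁷ mm⁴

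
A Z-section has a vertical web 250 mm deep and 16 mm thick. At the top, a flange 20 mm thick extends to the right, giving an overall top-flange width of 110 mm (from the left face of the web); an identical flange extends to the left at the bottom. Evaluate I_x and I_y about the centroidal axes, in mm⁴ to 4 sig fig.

Split into non-overlapping primitives; take the origin at the lower-left of the bounding box.
Web: 16 × 250, A = 4 000 mm², y = 125 mm, Ī = 20 833 333 mm⁴.
Top flange (beyond web): 94 × 20, A = 1 880 mm², y = 240 mm, Ī = 62666.7 mm⁴.
Bottom flange (beyond web): 94 × 20, A = 1 880 mm², y = 10 mm, Ī = 62666.7 mm⁴.
Centroid: ȳ = ΣA·y / ΣA = 125 mm.
Transfer each piece to the centroidal x-axis using Ī + A·d² with d = y − 125:
  web: d = 0 mm → contributes +20 833 333 mm⁴
  top flange (beyond web): d = 115 mm → contributes +24 925 667 mm⁴
  bottom flange (beyond web): d = -115 mm → contributes +24 925 667 mm⁴
Total I = 70 684 667 mm⁴.
For the y-axis: x̄ = 102 mm.
Repeating about the centroidal y-axis gives I_y = 14 227 947 mm⁴.

I_x ≈ 7.068 × 10⁷ mm⁴, I_y ≈ 1.423 × 10⁷ mm⁴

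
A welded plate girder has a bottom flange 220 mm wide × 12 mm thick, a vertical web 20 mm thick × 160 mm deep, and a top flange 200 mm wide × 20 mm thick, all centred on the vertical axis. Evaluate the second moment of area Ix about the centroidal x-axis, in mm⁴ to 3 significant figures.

Ix ≈ 5.71 × 10⁷ mm⁴

Break the section into simple shapes (no overlaps), measuring from the bottom-left corner of the bounding box.
Bottom plate: 220 × 12, A = 2 640 mm², y = 6 mm, Ī = 31 680 mm⁴.
Web plate: 20 × 160, A = 3 200 mm², y = 92 mm, Ī = 6 826 667 mm⁴.
Top plate: 200 × 20, A = 4 000 mm², y = 182 mm, Ī = 133 333 mm⁴.
Centroid: ȳ = ΣA·y / ΣA = 105.51 mm.
Transfer each piece to the centroidal x-axis using Ī + A·d² with d = y − 105.51:
  bottom plate: d = -99.512 mm → contributes +26 174 747 mm⁴
  web plate: d = -13.512 mm → contributes +7 410 921 mm⁴
  top plate: d = 76.488 mm → contributes +23 534 871 mm⁴
Total I = 57 120 539 mm⁴.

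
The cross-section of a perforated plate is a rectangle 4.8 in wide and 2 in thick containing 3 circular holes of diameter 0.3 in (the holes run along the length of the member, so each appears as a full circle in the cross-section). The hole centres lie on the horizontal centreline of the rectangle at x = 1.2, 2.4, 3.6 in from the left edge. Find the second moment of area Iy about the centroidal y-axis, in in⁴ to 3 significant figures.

Iy ≈ 18.2 in⁴

Treat the section as a set of non-overlapping primitives; coordinates are from the bounding-box lower-left.
Plate: 4.8 × 2, A = 9.6 in², x = 2.4 in, Ī = 18.432 in⁴.
Hole 1 (subtracted): ⌀0.3, A = 0.070686 in², x = 1.2 in, Ī = 0.00039761 in⁴.
Hole 2 (subtracted): ⌀0.3, A = 0.070686 in², x = 2.4 in, Ī = 0.00039761 in⁴.
Hole 3 (subtracted): ⌀0.3, A = 0.070686 in², x = 3.6 in, Ī = 0.00039761 in⁴.
By symmetry the centroid is at mid-width, x̄ = 2.4 in.
Transfer each piece to the centroidal y-axis using Ī + A·d² with d = x − 2.4:
  plate: d = 0 in → contributes +18.432 in⁴
  hole 1: d = -1.2 in → contributes −0.10219 in⁴
  hole 2: d = 0 in → contributes −0.00039761 in⁴
  hole 3: d = 1.2 in → contributes −0.10219 in⁴
Total I = 18.227 in⁴.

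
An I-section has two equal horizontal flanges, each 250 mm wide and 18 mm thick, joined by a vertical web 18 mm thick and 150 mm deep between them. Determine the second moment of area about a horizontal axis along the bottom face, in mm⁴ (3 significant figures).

I_base ≈ 1.70 × 10⁸ mm⁴

Split into non-overlapping primitives; take the origin at the lower-left of the bounding box.
Bottom flange: 250 × 18, A = 4 500 mm², y = 9 mm, Ī = 121 500 mm⁴.
Web: 18 × 150, A = 2 700 mm², y = 93 mm, Ī = 5 062 500 mm⁴.
Top flange: 250 × 18, A = 4 500 mm², y = 177 mm, Ī = 121 500 mm⁴.
Transfer each piece to the bottom edge using Ī + A·d² with d = y − 0:
  bottom flange: d = 9 mm → contributes +486 000 mm⁴
  web: d = 93 mm → contributes +28 414 800 mm⁴
  top flange: d = 177 mm → contributes +141 102 000 mm⁴
Total I = 170 002 800 mm⁴.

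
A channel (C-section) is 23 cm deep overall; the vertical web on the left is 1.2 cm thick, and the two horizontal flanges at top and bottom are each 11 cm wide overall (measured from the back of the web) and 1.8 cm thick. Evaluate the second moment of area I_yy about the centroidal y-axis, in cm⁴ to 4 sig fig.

I_yy ≈ 754.1 cm⁴

Treat the section as a set of non-overlapping primitives; coordinates are from the bounding-box lower-left.
Web: 1.2 × 23, A = 27.6 cm², x = 0.6 cm, Ī = 3.312 cm⁴.
Top flange (beyond web): 9.8 × 1.8, A = 17.64 cm², x = 6.1 cm, Ī = 141.179 cm⁴.
Bottom flange (beyond web): 9.8 × 1.8, A = 17.64 cm², x = 6.1 cm, Ī = 141.179 cm⁴.
Centroid: x̄ = ΣA·x / ΣA = 3.68588 cm.
Transfer each piece to the centroidal y-axis using Ī + A·d² with d = x − 3.68588:
  web: d = -3.08588 cm → contributes +266.137 cm⁴
  top flange (beyond web): d = 2.41412 cm → contributes +243.984 cm⁴
  bottom flange (beyond web): d = 2.41412 cm → contributes +243.984 cm⁴
Total I = 754.106 cm⁴.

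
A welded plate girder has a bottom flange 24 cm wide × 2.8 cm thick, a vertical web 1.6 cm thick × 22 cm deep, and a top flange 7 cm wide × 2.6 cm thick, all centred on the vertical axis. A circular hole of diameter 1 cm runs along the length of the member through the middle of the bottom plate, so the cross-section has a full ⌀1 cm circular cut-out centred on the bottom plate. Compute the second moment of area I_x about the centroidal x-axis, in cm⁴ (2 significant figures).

Treat the section as a set of non-overlapping primitives; coordinates are from the bounding-box lower-left.
Bottom plate: 24 × 2.8, A = 67.2 cm², y = 1.4 cm, Ī = 43.9 cm⁴.
Web plate: 1.6 × 22, A = 35.2 cm², y = 13.8 cm, Ī = 1 420 cm⁴.
Top plate: 7 × 2.6, A = 18.2 cm², y = 26.1 cm, Ī = 10.25 cm⁴.
Hole (subtracted): ⌀1, A = 0.7854 cm², y = 1.4 cm, Ī = 0.04909 cm⁴.
Centroid: ȳ = ΣA·y / ΣA = 8.795 cm.
Transfer each piece to the centroidal x-axis using Ī + A·d² with d = y − 8.795:
  bottom plate: d = -7.395 cm → contributes +3 719 cm⁴
  web plate: d = 5.005 cm → contributes +2 302 cm⁴
  top plate: d = 17.31 cm → contributes +5 461 cm⁴
  hole: d = -7.395 cm → contributes −43 cm⁴
Total I = 11 438 cm⁴.

I_x ≈ 1.1 × 10⁴ cm⁴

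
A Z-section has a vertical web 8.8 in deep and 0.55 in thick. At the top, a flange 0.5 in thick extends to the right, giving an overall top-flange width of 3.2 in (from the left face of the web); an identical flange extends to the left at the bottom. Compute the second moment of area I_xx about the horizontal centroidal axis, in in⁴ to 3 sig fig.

I_xx ≈ 76.9 in⁴

Break the section into simple shapes (no overlaps), measuring from the bottom-left corner of the bounding box.
Web: 0.55 × 8.8, A = 4.84 in², y = 4.4 in, Ī = 31.234 in⁴.
Top flange (beyond web): 2.65 × 0.5, A = 1.325 in², y = 8.55 in, Ī = 0.027604 in⁴.
Bottom flange (beyond web): 2.65 × 0.5, A = 1.325 in², y = 0.25 in, Ī = 0.027604 in⁴.
Centroid: ȳ = ΣA·y / ΣA = 4.4 in.
Transfer each piece to the horizontal centroidal axis using Ī + A·d² with d = y − 4.4:
  web: d = 0 in → contributes +31.234 in⁴
  top flange (beyond web): d = 4.15 in → contributes +22.847 in⁴
  bottom flange (beyond web): d = -4.15 in → contributes +22.847 in⁴
Total I = 76.929 in⁴.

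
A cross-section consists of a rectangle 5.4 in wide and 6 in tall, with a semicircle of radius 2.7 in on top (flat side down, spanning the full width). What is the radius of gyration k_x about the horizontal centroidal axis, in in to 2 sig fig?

Decompose the section into non-overlapping parts with the origin at the bottom-left of its bounding rectangle.
Rectangular body: 5.4 × 6, A = 32.4 in², y = 3 in, Ī = 97.2 in⁴.
Semicircular cap: semicircle r = 2.7, A = 11.45 in², y = 7.146 in, Ī = 5.833 in⁴.
Centroid: ȳ = ΣA·y / ΣA = 4.083 in.
Transfer each piece to the horizontal centroidal axis using Ī + A·d² with d = y − 4.083:
  rectangular body: d = -1.083 in → contributes +135.2 in⁴
  semicircular cap: d = 3.063 in → contributes +113.3 in⁴
Total I = 248.5 in⁴.
Radius of gyration: k = √(I/A) = √(248.5 / 43.85) = 2.38 in.

k_x ≈ 2.4 in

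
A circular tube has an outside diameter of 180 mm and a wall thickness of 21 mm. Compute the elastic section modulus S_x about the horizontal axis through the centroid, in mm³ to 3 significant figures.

Decompose the section into non-overlapping parts with the origin at the bottom-left of its bounding rectangle.
Outer circle: ⌀180, A = 25 447 mm², y = 90 mm, Ī = 51 529 974 mm⁴.
Bore (subtracted): ⌀138, A = 14 957 mm², y = 90 mm, Ī = 17 802 715 mm⁴.
By symmetry the centroid is at mid-height, ȳ = 90 mm.
All pieces are centred on the horizontal axis through the centroid, so I = ΣĪ (holes subtracted) = 33 727 258 mm⁴.
Extreme fibre distance c = 90 mm; S = I/c = 374 747 mm³.

S_x ≈ 3.75 × 10⁵ mm³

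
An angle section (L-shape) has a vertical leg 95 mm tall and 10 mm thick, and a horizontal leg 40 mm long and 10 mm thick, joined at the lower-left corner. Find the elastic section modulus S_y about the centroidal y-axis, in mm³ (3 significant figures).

S_y ≈ 4030 mm³

Treat the section as a set of non-overlapping primitives; coordinates are from the bounding-box lower-left.
Vertical leg: 10 × 95, A = 950 mm², x = 5 mm, Ī = 7916.7 mm⁴.
Horizontal leg (remainder): 30 × 10, A = 300 mm², x = 25 mm, Ī = 22 500 mm⁴.
Centroid: x̄ = ΣA·x / ΣA = 9.8 mm.
Transfer each piece to the centroidal y-axis using Ī + A·d² with d = x − 9.8:
  vertical leg: d = -4.8 mm → contributes +29 805 mm⁴
  horizontal leg (remainder): d = 15.2 mm → contributes +91 812 mm⁴
Total I = 121 617 mm⁴.
Extreme fibre distance c = 30.2 mm; S = I/c = 4 027 mm³.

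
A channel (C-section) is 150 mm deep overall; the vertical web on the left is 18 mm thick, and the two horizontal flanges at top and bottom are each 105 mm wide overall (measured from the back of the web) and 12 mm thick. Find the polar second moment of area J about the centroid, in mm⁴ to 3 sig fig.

J ≈ 1.97 × 10⁷ mm⁴

Split into non-overlapping primitives; take the origin at the lower-left of the bounding box.
Web: 18 × 150, A = 2 700 mm², y = 75 mm, Ī = 5 062 500 mm⁴.
Top flange (beyond web): 87 × 12, A = 1 044 mm², y = 144 mm, Ī = 12 528 mm⁴.
Bottom flange (beyond web): 87 × 12, A = 1 044 mm², y = 6 mm, Ī = 12 528 mm⁴.
By symmetry the centroid is at mid-height, ȳ = 75 mm.
Transfer each piece to the centroidal x-axis using Ī + A·d² with d = y − 75:
  web: d = 0 mm → contributes +5 062 500 mm⁴
  top flange (beyond web): d = 69 mm → contributes +4 983 012 mm⁴
  bottom flange (beyond web): d = -69 mm → contributes +4 983 012 mm⁴
Total I = 15 028 524 mm⁴.
For the y-axis: x̄ = 31.895 mm.
Repeating about the centroidal y-axis gives I_y = 4 635 235 mm⁴.
Polar second moment: J = I_x + I_y = 19 663 759 mm⁴.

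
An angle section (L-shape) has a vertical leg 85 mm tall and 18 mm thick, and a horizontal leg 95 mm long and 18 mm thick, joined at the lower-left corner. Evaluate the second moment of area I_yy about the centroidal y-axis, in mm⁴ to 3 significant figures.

I_yy ≈ 2.37 × 10⁶ mm⁴

Decompose the section into non-overlapping parts with the origin at the bottom-left of its bounding rectangle.
Vertical leg: 18 × 85, A = 1 530 mm², x = 9 mm, Ī = 41 310 mm⁴.
Horizontal leg (remainder): 77 × 18, A = 1 386 mm², x = 56.5 mm, Ī = 684 800 mm⁴.
Centroid: x̄ = ΣA·x / ΣA = 31.577 mm.
Transfer each piece to the centroidal y-axis using Ī + A·d² with d = x − 31.577:
  vertical leg: d = -22.577 mm → contributes +821 194 mm⁴
  horizontal leg (remainder): d = 24.923 mm → contributes +1 545 711 mm⁴
Total I = 2 366 905 mm⁴.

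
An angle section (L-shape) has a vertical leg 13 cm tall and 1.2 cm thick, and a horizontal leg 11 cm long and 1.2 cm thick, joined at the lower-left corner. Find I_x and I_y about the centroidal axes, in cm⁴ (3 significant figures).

Decompose the section into non-overlapping parts with the origin at the bottom-left of its bounding rectangle.
Vertical leg: 1.2 × 13, A = 15.6 cm², y = 6.5 cm, Ī = 219.7 cm⁴.
Horizontal leg (remainder): 9.8 × 1.2, A = 11.76 cm², y = 0.6 cm, Ī = 1.4112 cm⁴.
Centroid: ȳ = ΣA·y / ΣA = 3.964 cm.
Transfer each piece to the centroidal x-axis using Ī + A·d² with d = y − 3.964:
  vertical leg: d = 2.536 cm → contributes +320.03 cm⁴
  horizontal leg (remainder): d = -3.364 cm → contributes +134.5 cm⁴
Total I = 454.52 cm⁴.
For the y-axis: x̄ = 2.964 cm.
Repeating about the centroidal y-axis gives I_y = 298.83 cm⁴.

I_x ≈ 455 cm⁴, I_y ≈ 299 cm⁴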